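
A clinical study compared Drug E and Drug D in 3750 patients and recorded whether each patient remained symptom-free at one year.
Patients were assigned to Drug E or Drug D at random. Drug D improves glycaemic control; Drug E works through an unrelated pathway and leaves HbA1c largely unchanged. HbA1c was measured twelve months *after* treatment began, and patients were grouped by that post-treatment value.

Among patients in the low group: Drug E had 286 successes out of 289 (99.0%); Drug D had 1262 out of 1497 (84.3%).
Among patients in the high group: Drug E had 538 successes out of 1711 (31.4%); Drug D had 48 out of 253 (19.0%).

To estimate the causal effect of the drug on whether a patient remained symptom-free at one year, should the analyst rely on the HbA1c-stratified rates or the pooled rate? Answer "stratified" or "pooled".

Within every HbA1c level Drug E has the higher rate, yet pooled Drug D does — Simpson's reversal.
Because the drug influences HbA1c, HbA1c is a post-treatment mediator, not a confounder. Stratifying on it would bias the estimate; the causal effect is the crude pooled difference.
Pooled: Drug E 41.2% vs Drug D 74.9%; Drug D is higher overall.

pooled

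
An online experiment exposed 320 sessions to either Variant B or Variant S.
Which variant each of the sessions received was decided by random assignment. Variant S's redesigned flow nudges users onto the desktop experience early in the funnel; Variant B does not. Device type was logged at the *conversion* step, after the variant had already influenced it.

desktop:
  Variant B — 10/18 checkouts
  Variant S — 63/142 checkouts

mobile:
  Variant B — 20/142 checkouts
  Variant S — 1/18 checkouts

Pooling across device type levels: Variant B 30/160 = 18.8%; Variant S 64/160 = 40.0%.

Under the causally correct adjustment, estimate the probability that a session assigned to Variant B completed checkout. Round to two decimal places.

Variant B is higher inside every device type stratum but Variant S is higher in aggregate. Whether to stratify depends on how device type relates to the variant.
Stratifying would compare variants among sessions the variants themselves sorted into device type groups — a form of selection on an intermediate. The unconditioned pooled rates give the total causal effect.
So P(outcome | do(Variant B)) is just the pooled rate for Variant B: 30/160 = 0.188.

0.19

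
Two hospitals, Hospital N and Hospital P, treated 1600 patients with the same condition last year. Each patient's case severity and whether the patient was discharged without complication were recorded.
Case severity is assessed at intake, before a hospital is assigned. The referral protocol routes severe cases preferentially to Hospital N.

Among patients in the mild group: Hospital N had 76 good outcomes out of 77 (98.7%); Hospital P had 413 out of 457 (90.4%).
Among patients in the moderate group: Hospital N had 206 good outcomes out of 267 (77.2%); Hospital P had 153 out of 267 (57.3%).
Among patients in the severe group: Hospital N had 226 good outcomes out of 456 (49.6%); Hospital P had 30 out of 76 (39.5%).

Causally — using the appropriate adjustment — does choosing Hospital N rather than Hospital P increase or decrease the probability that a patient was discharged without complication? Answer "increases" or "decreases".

Case severity satisfies the back-door criterion: it is not a descendant of the hospital, and it blocks the spurious path from hospital to outcome. Adjusting for it (i.e., using the within-case severity rates) gives the causal effect.
Within each level — mild: 98.7% vs 90.4%; moderate: 77.2% vs 57.3%; severe: 49.6% vs 39.5% — Hospital N is higher every time.

increases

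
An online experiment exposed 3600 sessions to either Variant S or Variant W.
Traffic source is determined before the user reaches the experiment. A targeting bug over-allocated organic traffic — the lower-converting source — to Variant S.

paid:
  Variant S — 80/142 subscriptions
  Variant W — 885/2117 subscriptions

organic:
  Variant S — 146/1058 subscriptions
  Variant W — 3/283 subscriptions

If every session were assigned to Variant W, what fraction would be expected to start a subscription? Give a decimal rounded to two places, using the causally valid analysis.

0.27

The traffic source-specific comparison favours Variant S throughout, but the pooled figures favour Variant W. The question is whether to condition on traffic source.
Traffic source differs across variants for reasons unrelated to any effect of the variant itself, and it separately predicts the outcome — a classic confounder. We must compare within traffic source levels.
Standardising Variant W to the population traffic source mix: 0.627·885/2117 + 0.372·3/283 = 0.266.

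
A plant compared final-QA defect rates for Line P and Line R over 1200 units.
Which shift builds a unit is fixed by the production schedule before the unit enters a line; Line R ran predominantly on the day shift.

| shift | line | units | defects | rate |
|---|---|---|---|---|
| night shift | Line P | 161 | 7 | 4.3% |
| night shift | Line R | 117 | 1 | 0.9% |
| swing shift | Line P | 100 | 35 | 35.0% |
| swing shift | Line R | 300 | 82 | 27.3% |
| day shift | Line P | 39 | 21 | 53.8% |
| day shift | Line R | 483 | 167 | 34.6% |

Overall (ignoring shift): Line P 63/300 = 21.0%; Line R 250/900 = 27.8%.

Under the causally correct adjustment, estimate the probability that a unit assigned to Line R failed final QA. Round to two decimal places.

0.24

Shift is set before the line has any effect — it is not caused by the line — and it independently drives the outcome. That makes it a confounder, so the causal comparison is within shift levels.
Standardising Line R to the population shift mix: 0.232·1/117 + 0.333·82/300 + 0.435·167/483 = 0.243.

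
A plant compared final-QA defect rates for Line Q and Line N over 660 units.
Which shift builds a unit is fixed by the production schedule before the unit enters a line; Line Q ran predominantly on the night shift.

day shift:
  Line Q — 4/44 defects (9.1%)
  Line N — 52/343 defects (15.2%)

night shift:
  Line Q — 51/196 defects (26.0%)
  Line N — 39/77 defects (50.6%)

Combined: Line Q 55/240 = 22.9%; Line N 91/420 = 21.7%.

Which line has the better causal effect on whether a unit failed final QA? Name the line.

Line Q

Since shift is a pre-existing factor (not a product of the line) and it affects the outcome on its own, it is a confounder. The stratified rates, not the pooled rate, identify the causal effect.
Within each level — day shift: 9.1% vs 15.2%; night shift: 26.0% vs 50.6% — Line Q is lower every time.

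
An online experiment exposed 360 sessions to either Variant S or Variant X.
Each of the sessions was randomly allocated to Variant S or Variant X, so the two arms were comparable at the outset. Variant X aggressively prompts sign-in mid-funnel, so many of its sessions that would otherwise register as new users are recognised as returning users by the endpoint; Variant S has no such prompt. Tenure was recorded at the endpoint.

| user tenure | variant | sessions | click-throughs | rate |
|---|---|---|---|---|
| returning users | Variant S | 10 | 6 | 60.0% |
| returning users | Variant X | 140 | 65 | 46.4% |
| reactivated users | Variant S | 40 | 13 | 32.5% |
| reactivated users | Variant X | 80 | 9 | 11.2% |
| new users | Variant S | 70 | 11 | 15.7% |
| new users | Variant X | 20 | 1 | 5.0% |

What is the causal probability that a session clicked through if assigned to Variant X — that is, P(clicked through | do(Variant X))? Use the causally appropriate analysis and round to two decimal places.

0.31

Variant S is higher inside every user tenure stratum but Variant X is higher in aggregate. Whether to stratify depends on how user tenure relates to the variant.
User tenure is recorded after the variant and is itself shifted by it — it sits on the causal path from variant to outcome. Conditioning on a mediator would strip out part of the effect we want; the pooled comparison gives the total causal effect.
So P(outcome | do(Variant X)) is just the pooled rate for Variant X: 75/240 = 0.312.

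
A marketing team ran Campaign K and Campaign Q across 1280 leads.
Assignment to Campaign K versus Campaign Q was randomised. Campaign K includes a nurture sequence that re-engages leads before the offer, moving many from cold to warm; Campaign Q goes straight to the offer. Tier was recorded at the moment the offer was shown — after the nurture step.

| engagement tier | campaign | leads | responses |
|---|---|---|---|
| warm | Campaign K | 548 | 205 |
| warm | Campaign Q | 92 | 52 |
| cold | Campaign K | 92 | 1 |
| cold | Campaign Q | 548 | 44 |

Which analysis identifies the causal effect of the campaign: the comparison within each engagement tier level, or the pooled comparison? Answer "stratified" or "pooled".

pooled

The distribution of engagement tier is itself part of what the campaign does — it is an intermediate outcome. Holding it fixed would remove that part of the effect; the total effect is the pooled difference.
Pooled: Campaign K 32.2% vs Campaign Q 15.0%; Campaign K is higher overall.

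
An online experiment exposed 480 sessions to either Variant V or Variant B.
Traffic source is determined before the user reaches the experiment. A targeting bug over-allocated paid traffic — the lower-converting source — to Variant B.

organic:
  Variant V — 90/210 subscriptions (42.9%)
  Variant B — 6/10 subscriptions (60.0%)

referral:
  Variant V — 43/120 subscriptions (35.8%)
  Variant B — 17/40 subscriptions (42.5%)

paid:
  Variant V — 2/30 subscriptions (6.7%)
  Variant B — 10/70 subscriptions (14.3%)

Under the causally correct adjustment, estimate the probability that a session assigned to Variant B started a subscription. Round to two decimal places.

Traffic source satisfies the back-door criterion: it is not a descendant of the variant, and it blocks the spurious path from variant to outcome. Adjusting for it (i.e., using the within-traffic source rates) gives the causal effect.
Standardising Variant B to the population traffic source mix: 0.458·6/10 + 0.333·17/40 + 0.208·10/70 = 0.446.

0.45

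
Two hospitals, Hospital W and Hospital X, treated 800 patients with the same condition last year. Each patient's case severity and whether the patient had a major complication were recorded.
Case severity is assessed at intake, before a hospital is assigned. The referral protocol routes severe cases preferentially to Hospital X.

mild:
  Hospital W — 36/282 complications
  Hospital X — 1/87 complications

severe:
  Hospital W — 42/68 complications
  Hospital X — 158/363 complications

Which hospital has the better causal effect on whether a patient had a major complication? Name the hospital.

Within every case severity level Hospital X has the lower rate, yet pooled Hospital W does — Simpson's reversal.
Case severity differs across hospitals for reasons unrelated to any effect of the hospital itself, and it separately predicts the outcome — a classic confounder. We must compare within case severity levels.
Within each level — mild: 12.8% vs 1.1%; severe: 61.8% vs 43.5% — Hospital X is lower every time.

Hospital X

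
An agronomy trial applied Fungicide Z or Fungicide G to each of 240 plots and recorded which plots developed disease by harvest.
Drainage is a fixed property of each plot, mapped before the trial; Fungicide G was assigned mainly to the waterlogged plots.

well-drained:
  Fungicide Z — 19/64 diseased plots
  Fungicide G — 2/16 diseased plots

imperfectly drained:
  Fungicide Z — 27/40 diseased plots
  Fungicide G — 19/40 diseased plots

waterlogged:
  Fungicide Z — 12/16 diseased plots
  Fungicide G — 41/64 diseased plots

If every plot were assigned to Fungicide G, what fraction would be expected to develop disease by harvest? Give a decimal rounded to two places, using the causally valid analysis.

The field drainage-specific comparison favours Fungicide G throughout, but the pooled figures favour Fungicide Z. The question is whether to condition on field drainage.
Field drainage differs across fungicides for reasons unrelated to any effect of the fungicide itself, and it separately predicts the outcome — a classic confounder. We must compare within field drainage levels.
Standardising Fungicide G to the population field drainage mix: 0.333·2/16 + 0.333·19/40 + 0.333·41/64 = 0.414.

0.41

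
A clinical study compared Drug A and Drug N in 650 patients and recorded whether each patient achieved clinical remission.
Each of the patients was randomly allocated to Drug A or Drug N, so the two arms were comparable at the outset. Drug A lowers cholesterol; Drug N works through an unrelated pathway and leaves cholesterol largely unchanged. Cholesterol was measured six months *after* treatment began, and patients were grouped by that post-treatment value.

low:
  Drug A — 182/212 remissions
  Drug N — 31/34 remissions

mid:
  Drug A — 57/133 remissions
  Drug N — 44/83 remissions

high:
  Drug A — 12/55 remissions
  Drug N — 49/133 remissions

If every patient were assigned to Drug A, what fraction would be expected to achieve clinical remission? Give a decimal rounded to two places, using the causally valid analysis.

0.63

Because the drug influences cholesterol, cholesterol is a post-treatment mediator, not a confounder. Stratifying on it would bias the estimate; the causal effect is the crude pooled difference.
So P(outcome | do(Drug A)) is just the pooled rate for Drug A: 251/400 = 0.627.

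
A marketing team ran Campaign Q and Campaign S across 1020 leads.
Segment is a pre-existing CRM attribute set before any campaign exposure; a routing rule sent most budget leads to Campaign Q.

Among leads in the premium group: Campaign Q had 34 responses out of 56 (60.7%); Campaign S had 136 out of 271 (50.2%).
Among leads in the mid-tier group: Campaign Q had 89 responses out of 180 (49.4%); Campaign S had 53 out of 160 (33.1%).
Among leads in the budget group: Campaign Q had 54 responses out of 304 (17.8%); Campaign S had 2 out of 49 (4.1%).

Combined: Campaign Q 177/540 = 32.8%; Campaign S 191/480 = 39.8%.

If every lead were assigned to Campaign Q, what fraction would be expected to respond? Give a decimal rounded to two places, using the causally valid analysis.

Since customer segment is a pre-existing factor (not a product of the campaign) and it affects the outcome on its own, it is a confounder. The stratified rates, not the pooled rate, identify the causal effect.
Standardising Campaign Q to the population customer segment mix: 0.321·34/56 + 0.333·89/180 + 0.346·54/304 = 0.421.

0.42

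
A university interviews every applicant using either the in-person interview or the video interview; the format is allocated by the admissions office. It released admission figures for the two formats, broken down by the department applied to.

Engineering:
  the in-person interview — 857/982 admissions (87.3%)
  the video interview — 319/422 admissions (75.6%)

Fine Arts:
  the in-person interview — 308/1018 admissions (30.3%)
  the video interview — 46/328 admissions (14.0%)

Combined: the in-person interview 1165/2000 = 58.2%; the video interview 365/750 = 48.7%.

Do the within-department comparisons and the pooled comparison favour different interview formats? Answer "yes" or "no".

no

Within each department level (Engineering 87.3% vs 75.6%; Fine Arts 30.3% vs 14.0%), the in-person interview has the higher rate every time. Pooled: 58.2% vs 48.7% — the in-person interview has the higher rate overall. They agree.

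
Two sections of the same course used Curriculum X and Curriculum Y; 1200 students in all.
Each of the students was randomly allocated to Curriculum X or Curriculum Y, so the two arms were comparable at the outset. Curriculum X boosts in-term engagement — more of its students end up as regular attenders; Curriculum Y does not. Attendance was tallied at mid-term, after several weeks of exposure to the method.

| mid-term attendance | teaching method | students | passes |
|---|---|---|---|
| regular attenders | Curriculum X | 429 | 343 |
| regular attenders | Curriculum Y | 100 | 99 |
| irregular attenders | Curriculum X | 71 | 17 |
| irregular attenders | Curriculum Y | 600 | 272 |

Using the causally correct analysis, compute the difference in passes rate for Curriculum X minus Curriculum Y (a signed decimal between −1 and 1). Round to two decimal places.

+0.19

Mid-term attendance is recorded after the teaching method and is itself shifted by it — it sits on the causal path from teaching method to outcome. Conditioning on a mediator would strip out part of the effect we want; the pooled comparison gives the total causal effect.
The causal difference is the pooled difference: 0.720 − 0.530 = +0.190.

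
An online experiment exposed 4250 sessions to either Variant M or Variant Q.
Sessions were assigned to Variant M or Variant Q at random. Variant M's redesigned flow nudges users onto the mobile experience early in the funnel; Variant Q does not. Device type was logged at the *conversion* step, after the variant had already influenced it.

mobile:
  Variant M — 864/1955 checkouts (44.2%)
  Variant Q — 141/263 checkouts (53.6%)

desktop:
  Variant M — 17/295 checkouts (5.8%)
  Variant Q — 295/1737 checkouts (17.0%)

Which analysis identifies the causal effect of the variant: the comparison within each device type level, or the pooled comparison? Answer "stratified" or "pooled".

pooled

Device type lies on the pathway variant → device type → outcome, so adjusting for it blocks the indirect effect. For the total causal effect of variant, use the unadjusted pooled rates.
Pooled: Variant M 39.2% vs Variant Q 21.8%; Variant M is higher overall.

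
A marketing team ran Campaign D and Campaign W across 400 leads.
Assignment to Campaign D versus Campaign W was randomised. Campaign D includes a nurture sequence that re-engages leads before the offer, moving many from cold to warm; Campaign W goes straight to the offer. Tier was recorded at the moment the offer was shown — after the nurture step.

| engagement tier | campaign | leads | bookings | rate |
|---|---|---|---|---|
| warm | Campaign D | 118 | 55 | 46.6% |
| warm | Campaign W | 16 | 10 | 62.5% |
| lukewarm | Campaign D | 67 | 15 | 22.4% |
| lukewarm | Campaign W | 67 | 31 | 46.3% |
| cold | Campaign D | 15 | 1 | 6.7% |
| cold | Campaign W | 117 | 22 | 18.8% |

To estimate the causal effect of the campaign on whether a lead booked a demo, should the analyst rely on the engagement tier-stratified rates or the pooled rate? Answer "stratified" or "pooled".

The distribution of engagement tier is itself part of what the campaign does — it is an intermediate outcome. Holding it fixed would remove that part of the effect; the total effect is the pooled difference.
Pooled: Campaign D 35.5% vs Campaign W 31.5%; Campaign D is higher overall.

pooled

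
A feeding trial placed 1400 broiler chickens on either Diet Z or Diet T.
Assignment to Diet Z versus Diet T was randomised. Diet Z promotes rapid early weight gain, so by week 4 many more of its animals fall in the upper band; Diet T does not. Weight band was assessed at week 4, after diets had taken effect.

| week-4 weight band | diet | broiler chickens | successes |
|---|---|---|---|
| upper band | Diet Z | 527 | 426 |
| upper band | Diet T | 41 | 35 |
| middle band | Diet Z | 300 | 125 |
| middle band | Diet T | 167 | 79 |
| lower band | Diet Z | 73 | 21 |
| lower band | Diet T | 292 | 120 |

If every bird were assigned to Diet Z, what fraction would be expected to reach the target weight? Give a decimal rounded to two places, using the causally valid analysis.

Week-4 weight band lies on the pathway diet → week-4 weight band → outcome, so adjusting for it blocks the indirect effect. For the total causal effect of diet, use the unadjusted pooled rates.
So P(outcome | do(Diet Z)) is just the pooled rate for Diet Z: 572/900 = 0.636.

0.64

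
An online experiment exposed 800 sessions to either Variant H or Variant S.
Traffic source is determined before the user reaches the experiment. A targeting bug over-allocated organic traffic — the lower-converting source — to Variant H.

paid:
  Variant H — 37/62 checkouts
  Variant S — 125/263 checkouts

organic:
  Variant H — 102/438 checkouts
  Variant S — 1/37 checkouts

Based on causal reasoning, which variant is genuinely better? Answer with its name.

Traffic source differs across variants for reasons unrelated to any effect of the variant itself, and it separately predicts the outcome — a classic confounder. We must compare within traffic source levels.
Within each level — paid: 59.7% vs 47.5%; organic: 23.3% vs 2.7% — Variant H is higher every time.

Variant H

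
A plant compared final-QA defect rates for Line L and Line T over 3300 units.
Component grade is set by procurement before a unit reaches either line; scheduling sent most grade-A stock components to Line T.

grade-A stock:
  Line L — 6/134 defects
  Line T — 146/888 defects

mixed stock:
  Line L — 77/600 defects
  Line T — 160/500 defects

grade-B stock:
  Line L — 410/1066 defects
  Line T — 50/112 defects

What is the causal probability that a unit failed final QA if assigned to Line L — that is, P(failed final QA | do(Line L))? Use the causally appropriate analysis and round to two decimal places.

0.19

Here component grade is a common cause — it drives both which line a case falls under and the outcome. The crude comparison mixes populations; the stratum-specific rates are the causally relevant ones.
Standardising Line L to the population component grade mix: 0.310·6/134 + 0.333·77/600 + 0.357·410/1066 = 0.194.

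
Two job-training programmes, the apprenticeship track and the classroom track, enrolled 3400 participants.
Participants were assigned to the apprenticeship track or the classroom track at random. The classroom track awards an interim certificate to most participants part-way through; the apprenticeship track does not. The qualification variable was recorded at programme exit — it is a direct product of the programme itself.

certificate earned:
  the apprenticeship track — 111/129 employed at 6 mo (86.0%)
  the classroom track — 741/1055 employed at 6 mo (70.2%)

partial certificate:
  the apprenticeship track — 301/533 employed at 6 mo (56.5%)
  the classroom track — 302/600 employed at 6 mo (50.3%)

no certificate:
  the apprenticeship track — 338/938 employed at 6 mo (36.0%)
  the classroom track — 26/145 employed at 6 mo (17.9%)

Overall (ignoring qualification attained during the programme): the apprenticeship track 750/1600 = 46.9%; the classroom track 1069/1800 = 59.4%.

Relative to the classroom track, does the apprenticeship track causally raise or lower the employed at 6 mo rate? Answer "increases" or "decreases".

decreases

The stratified and pooled comparisons disagree (the apprenticeship track wins within each qualification attained during the programme; the classroom track wins overall), so the answer turns on the causal role of qualification attained during the programme.
Because the programme influences qualification attained during the programme, qualification attained during the programme is a post-treatment mediator, not a confounder. Stratifying on it would bias the estimate; the causal effect is the crude pooled difference.
Pooled: the apprenticeship track 46.9% vs the classroom track 59.4%; the classroom track is higher overall.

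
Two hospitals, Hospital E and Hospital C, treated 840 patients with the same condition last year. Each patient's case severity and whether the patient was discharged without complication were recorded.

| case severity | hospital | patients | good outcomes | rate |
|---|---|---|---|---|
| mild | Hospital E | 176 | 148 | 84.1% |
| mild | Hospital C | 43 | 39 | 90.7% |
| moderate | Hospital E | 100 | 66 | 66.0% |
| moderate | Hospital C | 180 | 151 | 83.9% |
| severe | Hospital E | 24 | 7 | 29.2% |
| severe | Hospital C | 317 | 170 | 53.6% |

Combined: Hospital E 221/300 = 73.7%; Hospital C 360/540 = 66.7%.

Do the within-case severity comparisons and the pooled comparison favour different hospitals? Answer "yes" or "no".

Within each case severity level (mild 84.1% vs 90.7%; moderate 66.0% vs 83.9%; severe 29.2% vs 53.6%), Hospital C has the higher rate every time. Pooled: 73.7% vs 66.7% — Hospital E has the higher rate overall. The two comparisons disagree.

yes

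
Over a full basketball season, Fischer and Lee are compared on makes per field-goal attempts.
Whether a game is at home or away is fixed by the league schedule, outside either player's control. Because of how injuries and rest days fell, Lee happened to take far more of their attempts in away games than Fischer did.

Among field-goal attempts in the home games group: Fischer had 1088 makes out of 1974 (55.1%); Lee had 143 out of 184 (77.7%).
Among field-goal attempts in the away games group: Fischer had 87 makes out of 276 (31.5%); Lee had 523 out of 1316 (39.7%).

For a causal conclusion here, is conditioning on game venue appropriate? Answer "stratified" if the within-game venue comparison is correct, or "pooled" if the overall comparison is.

Lee is higher inside every game venue stratum but Fischer is higher in aggregate. Whether to stratify depends on how game venue relates to the player.
Game venue is set before the player has any effect — it is not caused by the player — and it independently drives the outcome. That makes it a confounder, so the causal comparison is within game venue levels.
Within each level — home games: 55.1% vs 77.7%; away games: 31.5% vs 39.7% — Lee is higher every time.

stratified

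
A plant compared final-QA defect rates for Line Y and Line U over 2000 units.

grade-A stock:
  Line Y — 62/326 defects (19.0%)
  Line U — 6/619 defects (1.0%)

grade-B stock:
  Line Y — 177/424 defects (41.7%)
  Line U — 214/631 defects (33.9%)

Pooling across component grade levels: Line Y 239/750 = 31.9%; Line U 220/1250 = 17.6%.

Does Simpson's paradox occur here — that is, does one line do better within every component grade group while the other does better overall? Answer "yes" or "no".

no

Within each component grade level (grade-A stock 19.0% vs 1.0%; grade-B stock 41.7% vs 33.9%), Line U has the lower rate every time. Pooled: 31.9% vs 17.6% — Line U has the lower rate overall. They agree.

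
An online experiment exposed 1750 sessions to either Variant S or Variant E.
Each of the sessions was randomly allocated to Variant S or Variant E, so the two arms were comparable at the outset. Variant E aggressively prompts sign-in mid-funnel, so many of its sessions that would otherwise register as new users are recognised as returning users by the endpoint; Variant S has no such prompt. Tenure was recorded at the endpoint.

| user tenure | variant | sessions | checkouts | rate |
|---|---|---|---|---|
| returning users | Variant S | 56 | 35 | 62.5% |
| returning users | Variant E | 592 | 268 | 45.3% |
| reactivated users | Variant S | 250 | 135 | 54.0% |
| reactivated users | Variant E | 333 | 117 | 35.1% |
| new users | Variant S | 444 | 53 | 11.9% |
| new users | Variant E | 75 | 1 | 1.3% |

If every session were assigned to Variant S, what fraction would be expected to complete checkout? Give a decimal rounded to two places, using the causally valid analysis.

0.30

User tenure is recorded after the variant and is itself shifted by it — it sits on the causal path from variant to outcome. Conditioning on a mediator would strip out part of the effect we want; the pooled comparison gives the total causal effect.
So P(outcome | do(Variant S)) is just the pooled rate for Variant S: 223/750 = 0.297.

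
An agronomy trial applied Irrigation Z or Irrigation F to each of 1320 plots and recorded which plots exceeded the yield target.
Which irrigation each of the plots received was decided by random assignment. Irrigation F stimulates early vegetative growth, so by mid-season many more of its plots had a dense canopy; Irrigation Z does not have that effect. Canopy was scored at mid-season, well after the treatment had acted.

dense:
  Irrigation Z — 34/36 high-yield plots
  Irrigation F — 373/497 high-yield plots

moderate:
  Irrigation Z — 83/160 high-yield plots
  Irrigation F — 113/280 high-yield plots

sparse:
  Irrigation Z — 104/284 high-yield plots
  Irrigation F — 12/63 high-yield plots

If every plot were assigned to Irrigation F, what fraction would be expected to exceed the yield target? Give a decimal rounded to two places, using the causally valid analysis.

0.59

Mid-season canopy is downstream of the irrigation. One should not condition on a consequence of treatment, so the overall rates are the right comparison.
So P(outcome | do(Irrigation F)) is just the pooled rate for Irrigation F: 498/840 = 0.593.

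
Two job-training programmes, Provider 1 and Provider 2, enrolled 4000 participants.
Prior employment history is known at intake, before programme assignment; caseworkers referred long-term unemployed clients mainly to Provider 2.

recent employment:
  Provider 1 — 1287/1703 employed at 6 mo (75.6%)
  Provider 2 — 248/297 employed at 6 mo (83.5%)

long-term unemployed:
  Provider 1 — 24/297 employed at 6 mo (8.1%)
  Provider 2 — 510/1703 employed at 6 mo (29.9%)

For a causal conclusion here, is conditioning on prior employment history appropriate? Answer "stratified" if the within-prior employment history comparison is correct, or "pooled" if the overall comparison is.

The stratified and pooled comparisons disagree (Provider 2 wins within each prior employment history; Provider 1 wins overall), so the answer turns on the causal role of prior employment history.
Since prior employment history is a pre-existing factor (not a product of the programme) and it affects the outcome on its own, it is a confounder. The stratified rates, not the pooled rate, identify the causal effect.
Within each level — recent employment: 75.6% vs 83.5%; long-term unemployed: 8.1% vs 29.9% — Provider 2 is higher every time.

stratified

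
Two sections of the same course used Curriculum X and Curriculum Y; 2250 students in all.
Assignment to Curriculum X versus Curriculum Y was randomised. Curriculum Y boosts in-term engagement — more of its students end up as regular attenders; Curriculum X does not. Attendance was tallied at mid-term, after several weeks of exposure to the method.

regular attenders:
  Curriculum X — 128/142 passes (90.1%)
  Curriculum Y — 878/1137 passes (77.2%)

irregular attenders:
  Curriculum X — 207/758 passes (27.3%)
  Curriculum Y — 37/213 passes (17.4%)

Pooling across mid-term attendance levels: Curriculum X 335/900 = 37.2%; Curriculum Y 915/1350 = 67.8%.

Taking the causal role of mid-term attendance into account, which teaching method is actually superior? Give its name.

Curriculum Y

Curriculum X is higher inside every mid-term attendance stratum but Curriculum Y is higher in aggregate. Whether to stratify depends on how mid-term attendance relates to the teaching method.
Because the teaching method influences mid-term attendance, mid-term attendance is a post-treatment mediator, not a confounder. Stratifying on it would bias the estimate; the causal effect is the crude pooled difference.
Pooled: Curriculum X 37.2% vs Curriculum Y 67.8%; Curriculum Y is higher overall.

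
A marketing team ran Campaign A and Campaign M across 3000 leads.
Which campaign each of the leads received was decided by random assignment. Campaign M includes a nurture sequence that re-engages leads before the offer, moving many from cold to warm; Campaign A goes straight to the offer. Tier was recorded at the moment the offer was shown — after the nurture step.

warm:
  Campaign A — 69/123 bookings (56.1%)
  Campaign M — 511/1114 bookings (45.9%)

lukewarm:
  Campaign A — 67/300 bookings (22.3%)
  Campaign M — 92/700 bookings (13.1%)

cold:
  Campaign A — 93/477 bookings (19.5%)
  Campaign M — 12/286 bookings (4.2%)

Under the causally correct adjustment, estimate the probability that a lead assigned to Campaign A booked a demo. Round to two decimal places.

0.25

Engagement tier is recorded after the campaign and is itself shifted by it — it sits on the causal path from campaign to outcome. Conditioning on a mediator would strip out part of the effect we want; the pooled comparison gives the total causal effect.
So P(outcome | do(Campaign A)) is just the pooled rate for Campaign A: 229/900 = 0.254.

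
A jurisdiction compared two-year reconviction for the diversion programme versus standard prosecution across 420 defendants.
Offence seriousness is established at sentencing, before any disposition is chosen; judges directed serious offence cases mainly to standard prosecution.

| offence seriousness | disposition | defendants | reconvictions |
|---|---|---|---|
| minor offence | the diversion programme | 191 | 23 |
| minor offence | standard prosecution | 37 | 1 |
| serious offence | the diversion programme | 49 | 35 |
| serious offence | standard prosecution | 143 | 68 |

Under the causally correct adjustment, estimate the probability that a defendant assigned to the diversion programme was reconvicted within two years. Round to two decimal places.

Offence seriousness is set before the disposition has any effect — it is not caused by the disposition — and it independently drives the outcome. That makes it a confounder, so the causal comparison is within offence seriousness levels.
Standardising the diversion programme to the population offence seriousness mix: 0.543·23/191 + 0.457·35/49 = 0.392.

0.39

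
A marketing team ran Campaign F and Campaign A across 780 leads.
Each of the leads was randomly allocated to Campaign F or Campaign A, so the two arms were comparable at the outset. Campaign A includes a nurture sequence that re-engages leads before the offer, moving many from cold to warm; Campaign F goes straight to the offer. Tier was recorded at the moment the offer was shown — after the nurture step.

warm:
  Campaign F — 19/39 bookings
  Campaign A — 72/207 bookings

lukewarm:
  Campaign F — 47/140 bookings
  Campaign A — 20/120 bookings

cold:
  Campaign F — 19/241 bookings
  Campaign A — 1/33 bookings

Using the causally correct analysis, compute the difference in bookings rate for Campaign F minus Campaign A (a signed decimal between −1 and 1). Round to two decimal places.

Stratifying would compare campaigns among leads the campaigns themselves sorted into engagement tier groups — a form of selection on an intermediate. The unconditioned pooled rates give the total causal effect.
The causal difference is the pooled difference: 0.202 − 0.258 = -0.056.

-0.06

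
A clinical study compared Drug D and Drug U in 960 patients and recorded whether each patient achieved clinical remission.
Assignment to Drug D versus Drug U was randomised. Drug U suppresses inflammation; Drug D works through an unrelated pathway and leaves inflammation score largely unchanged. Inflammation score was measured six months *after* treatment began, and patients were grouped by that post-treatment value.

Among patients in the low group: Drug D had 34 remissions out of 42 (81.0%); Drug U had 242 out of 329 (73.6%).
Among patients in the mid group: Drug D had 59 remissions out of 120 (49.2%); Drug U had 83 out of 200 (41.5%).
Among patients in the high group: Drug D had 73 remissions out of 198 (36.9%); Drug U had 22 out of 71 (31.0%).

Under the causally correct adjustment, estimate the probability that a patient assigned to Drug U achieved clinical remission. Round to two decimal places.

0.58

The inflammation score-specific comparison favours Drug D throughout, but the pooled figures favour Drug U. The question is whether to condition on inflammation score.
The distribution of inflammation score is itself part of what the drug does — it is an intermediate outcome. Holding it fixed would remove that part of the effect; the total effect is the pooled difference.
So P(outcome | do(Drug U)) is just the pooled rate for Drug U: 347/600 = 0.578.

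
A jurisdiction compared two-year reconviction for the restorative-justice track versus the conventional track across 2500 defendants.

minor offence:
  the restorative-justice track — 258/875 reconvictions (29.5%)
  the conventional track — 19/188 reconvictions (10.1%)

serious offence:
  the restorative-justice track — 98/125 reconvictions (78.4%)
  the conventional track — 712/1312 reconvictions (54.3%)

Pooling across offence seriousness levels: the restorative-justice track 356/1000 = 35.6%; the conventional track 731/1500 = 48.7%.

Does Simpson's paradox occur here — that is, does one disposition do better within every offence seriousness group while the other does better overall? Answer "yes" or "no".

Within each offence seriousness level (minor offence 29.5% vs 10.1%; serious offence 78.4% vs 54.3%), the conventional track has the lower rate every time. Pooled: 35.6% vs 48.7% — the restorative-justice track has the lower rate overall. The two comparisons disagree.

yes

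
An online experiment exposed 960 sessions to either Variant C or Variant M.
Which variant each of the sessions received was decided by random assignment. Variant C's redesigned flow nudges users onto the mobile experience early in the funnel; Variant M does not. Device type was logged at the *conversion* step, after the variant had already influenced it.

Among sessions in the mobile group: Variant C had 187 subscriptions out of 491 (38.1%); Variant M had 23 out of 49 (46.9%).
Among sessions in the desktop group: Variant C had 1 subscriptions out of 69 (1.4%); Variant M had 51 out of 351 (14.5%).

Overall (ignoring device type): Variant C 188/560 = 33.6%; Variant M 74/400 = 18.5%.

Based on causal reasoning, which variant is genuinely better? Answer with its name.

Device type is recorded after the variant and is itself shifted by it — it sits on the causal path from variant to outcome. Conditioning on a mediator would strip out part of the effect we want; the pooled comparison gives the total causal effect.
Pooled: Variant C 33.6% vs Variant M 18.5%; Variant C is higher overall.

Variant C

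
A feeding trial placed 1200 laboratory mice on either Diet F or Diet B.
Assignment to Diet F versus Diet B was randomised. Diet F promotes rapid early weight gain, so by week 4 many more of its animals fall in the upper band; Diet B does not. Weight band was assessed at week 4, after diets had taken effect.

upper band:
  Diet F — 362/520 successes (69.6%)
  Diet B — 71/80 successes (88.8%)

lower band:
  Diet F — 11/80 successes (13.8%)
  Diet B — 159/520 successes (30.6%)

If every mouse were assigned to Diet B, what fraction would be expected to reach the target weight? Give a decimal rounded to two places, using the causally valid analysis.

The week-4 weight band-specific comparison favours Diet B throughout, but the pooled figures favour Diet F. The question is whether to condition on week-4 weight band.
Week-4 weight band is recorded after the diet and is itself shifted by it — it sits on the causal path from diet to outcome. Conditioning on a mediator would strip out part of the effect we want; the pooled comparison gives the total causal effect.
So P(outcome | do(Diet B)) is just the pooled rate for Diet B: 230/600 = 0.383.

0.38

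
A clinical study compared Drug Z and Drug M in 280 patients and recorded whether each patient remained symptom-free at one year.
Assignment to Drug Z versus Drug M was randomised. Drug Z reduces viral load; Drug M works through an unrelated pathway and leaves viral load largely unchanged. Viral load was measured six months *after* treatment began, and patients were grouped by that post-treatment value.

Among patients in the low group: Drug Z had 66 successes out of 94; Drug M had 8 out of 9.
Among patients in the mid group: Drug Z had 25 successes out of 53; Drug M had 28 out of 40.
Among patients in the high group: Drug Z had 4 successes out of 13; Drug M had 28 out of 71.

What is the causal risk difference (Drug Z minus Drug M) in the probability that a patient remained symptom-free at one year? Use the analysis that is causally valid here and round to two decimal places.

+0.06

The viral load-specific comparison favours Drug M throughout, but the pooled figures favour Drug Z. The question is whether to condition on viral load.
Viral load here is a post-treatment variable shaped by the drug; conditioning on it would introduce bias rather than remove it. The overall comparison is the causal one.
The causal difference is the pooled difference: 0.594 − 0.533 = +0.060.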